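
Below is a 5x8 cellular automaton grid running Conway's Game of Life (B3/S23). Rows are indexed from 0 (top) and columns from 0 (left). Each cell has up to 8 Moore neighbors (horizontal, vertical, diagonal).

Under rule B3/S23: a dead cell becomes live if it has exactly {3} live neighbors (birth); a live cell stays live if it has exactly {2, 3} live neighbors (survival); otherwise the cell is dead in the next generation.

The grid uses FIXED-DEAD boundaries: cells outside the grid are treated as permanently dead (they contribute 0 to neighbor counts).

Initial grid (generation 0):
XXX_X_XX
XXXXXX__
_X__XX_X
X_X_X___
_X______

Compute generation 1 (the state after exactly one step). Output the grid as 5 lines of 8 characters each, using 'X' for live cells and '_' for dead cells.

Simulating step by step:
Generation 0 (given above): 20 live cells
Generation 1: 11 live cells
(generation 1 grid is the final answer)

Answer: X___X_X_
_______X
______X_
X_XXXX__
_X______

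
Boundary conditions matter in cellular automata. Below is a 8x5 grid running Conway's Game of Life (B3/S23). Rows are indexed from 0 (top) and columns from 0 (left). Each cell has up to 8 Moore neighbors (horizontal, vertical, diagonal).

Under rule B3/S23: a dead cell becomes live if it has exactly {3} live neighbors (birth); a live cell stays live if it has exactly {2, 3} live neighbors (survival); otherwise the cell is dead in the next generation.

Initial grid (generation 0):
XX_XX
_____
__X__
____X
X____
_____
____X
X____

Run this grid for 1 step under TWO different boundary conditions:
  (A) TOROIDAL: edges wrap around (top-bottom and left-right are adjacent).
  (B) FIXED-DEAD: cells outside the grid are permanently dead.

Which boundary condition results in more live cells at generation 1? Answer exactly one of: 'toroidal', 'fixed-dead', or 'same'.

Answer: toroidal

Derivation:
Under TOROIDAL boundary, generation 1:
XX__X
XXXXX
_____
_____
_____
_____
_____
_X_X_
Population = 10

Under FIXED-DEAD boundary, generation 1:
_____
_XXX_
_____
_____
_____
_____
_____
_____
Population = 3

Comparison: toroidal=10, fixed-dead=3 -> toroidal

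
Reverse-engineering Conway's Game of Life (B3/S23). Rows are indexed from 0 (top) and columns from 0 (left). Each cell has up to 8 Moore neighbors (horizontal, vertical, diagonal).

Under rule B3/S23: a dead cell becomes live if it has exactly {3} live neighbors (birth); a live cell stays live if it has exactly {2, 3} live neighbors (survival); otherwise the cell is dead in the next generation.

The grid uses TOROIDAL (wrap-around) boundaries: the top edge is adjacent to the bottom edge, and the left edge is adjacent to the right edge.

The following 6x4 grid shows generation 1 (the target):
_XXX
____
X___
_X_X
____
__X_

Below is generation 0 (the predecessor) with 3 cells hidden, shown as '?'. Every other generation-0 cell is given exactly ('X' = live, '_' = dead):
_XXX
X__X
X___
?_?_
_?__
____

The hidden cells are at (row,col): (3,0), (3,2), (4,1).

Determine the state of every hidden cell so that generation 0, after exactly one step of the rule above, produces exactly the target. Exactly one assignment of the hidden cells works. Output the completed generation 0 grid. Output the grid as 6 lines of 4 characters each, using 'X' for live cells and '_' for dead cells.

Hidden generation-0 cells (in order): (3,0), (3,2), (4,1).
A hidden cell only influences target cells in its own 3x3 neighborhood. Try each of the 2^3 = 8 assignments, step the completed generation 0 forward once under B3/S23, and compare with the target:
  (3,0)=_ (3,2)=_ (4,1)=_ -> step gives (2,3)='X' but target has '_' -> reject
  (3,0)=_ (3,2)=_ (4,1)=X -> step gives (2,3)='X' but target has '_' -> reject
  (3,0)=_ (3,2)=X (4,1)=_ -> step gives (2,1)='X' but target has '_' -> reject
  (3,0)=_ (3,2)=X (4,1)=X -> step gives (2,1)='X' but target has '_' -> reject
  (3,0)=X (3,2)=_ (4,1)=_ -> step gives (2,1)='X' but target has '_' -> reject
  (3,0)=X (3,2)=_ (4,1)=X -> step gives (2,1)='X' but target has '_' -> reject
  (3,0)=X (3,2)=X (4,1)=_ -> step reproduces the target at every cell -> ACCEPT
  (3,0)=X (3,2)=X (4,1)=X -> step gives (3,0)='X' but target has '_' -> reject
Unique solution: (3,0)=live, (3,2)=live, (4,1)=dead.
Check: live-neighbor counts of every cell in the completed generation 0:
4233
4444
3425
1303
1212
2232
Applying B3/S23 to generation 0 with these counts gives:
_XXX
____
X___
_X_X
____
__X_
which matches the target exactly.

Answer: _XXX
X__X
X___
X_X_
____
____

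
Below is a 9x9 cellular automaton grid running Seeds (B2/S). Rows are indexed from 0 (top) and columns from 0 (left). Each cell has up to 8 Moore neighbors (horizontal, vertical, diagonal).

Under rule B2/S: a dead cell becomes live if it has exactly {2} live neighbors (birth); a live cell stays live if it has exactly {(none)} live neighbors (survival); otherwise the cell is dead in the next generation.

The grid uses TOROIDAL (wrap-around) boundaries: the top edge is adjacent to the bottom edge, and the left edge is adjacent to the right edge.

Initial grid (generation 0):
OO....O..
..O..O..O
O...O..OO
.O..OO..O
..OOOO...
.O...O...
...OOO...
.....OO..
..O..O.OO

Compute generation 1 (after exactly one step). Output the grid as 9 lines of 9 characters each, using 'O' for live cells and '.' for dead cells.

Simulating step by step:
Generation 0 (given above): 29 live cells
Generation 1: 9 live cells
(generation 1 grid is the final answer)

Answer: ...OO....
...OO....
..O......
.........
.........
.........
..O......
..O.....O
....O....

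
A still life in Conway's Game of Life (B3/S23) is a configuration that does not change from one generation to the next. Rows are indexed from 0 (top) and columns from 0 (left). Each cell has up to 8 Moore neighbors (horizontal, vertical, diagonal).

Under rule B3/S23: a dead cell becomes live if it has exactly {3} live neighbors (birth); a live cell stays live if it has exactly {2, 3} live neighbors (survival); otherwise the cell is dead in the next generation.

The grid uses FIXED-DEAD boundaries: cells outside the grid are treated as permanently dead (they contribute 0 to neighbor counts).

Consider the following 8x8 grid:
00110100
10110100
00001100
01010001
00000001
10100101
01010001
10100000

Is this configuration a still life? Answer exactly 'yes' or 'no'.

Answer: no

Derivation:
Compute generation 1 and compare to generation 0 (given above):
Generation 1:
01110000
01100110
01000110
00001010
01100001
01100001
10010010
01100000
Cell (0,1) differs: gen0=0 vs gen1=1 -> NOT a still life.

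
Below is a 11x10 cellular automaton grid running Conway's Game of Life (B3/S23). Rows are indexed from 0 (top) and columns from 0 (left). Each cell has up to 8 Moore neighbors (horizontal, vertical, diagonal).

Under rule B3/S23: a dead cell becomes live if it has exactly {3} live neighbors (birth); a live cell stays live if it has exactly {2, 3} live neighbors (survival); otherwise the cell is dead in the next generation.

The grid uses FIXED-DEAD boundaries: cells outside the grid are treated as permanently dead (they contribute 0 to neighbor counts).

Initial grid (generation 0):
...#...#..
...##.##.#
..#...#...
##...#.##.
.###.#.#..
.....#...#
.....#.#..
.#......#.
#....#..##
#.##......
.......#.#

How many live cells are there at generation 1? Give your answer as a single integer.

Answer: 42

Derivation:
Simulating step by step:
Generation 0 (given above): 34 live cells
Generation 1: 42 live cells
...##.###.
..#######.
.####.....
#..###.##.
###..#.#..
..#..#..#.
......#.#.
......####
#.#.....##
.#.......#
..........
Population at generation 1: 42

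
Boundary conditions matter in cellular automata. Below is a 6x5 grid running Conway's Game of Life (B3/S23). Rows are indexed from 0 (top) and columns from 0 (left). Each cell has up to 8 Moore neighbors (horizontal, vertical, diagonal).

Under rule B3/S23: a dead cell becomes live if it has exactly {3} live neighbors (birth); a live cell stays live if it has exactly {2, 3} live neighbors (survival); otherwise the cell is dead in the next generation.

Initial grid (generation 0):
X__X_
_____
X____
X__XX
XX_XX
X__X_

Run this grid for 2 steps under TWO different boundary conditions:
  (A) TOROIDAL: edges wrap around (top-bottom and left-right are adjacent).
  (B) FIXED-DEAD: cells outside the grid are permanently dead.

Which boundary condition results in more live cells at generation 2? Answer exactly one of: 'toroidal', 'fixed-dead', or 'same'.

Answer: fixed-dead

Derivation:
Under TOROIDAL boundary, generation 2:
_____
_____
___XX
_XX__
___X_
_____
Population = 5

Under FIXED-DEAD boundary, generation 2:
_____
_____
___X_
X_XX_
_____
X_XX_
Population = 7

Comparison: toroidal=5, fixed-dead=7 -> fixed-dead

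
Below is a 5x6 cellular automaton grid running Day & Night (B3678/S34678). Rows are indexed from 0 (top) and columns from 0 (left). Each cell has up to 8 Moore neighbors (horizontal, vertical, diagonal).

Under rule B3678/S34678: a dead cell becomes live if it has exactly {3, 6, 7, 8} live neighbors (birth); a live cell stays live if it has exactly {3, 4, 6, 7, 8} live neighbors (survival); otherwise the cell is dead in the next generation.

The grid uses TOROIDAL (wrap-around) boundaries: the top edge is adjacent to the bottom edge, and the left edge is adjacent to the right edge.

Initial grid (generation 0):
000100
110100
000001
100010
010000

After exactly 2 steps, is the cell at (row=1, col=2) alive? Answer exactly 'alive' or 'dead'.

Simulating step by step:
Generation 0 (given above): 8 live cells
Generation 1: 8 live cells
110000
001010
010011
000001
000000
Generation 2: 8 live cells
000000
000100
100111
100010
100000

Cell (1,2) at generation 2: 0 -> dead

Answer: dead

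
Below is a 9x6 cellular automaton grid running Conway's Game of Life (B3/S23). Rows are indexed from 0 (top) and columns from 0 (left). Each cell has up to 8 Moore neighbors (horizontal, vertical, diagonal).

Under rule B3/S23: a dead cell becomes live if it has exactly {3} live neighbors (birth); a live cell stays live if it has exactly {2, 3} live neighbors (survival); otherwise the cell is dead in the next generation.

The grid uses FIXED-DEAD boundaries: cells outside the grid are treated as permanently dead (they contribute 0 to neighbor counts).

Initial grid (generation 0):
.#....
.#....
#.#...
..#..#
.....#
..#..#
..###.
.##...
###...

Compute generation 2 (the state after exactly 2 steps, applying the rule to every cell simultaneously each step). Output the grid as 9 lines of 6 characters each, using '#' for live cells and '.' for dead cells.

Answer: .#....
.##...
#.#...
......
....##
...#.#
......
.#....
.#....

Derivation:
Simulating step by step:
Generation 0 (given above): 17 live cells
Generation 1: 13 live cells
......
###...
..#...
.#....
....##
..#..#
....#.
#.....
#.#...
Generation 2: 11 live cells
(generation 2 grid is the final answer)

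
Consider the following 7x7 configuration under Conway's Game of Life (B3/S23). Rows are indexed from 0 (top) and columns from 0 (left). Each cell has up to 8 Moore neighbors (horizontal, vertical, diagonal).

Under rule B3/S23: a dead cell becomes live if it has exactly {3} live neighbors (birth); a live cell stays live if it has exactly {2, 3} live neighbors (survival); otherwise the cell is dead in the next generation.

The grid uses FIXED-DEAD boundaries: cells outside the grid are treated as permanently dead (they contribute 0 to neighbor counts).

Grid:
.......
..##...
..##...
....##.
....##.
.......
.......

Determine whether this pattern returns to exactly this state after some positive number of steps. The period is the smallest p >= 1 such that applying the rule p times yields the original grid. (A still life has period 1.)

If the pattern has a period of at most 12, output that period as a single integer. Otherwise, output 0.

Simulating and comparing each generation to the original:
Gen 0 (original, given above): 8 live cells
Gen 1: 6 live cells, differs from original
Gen 2: 8 live cells, MATCHES original -> period = 2

Answer: 2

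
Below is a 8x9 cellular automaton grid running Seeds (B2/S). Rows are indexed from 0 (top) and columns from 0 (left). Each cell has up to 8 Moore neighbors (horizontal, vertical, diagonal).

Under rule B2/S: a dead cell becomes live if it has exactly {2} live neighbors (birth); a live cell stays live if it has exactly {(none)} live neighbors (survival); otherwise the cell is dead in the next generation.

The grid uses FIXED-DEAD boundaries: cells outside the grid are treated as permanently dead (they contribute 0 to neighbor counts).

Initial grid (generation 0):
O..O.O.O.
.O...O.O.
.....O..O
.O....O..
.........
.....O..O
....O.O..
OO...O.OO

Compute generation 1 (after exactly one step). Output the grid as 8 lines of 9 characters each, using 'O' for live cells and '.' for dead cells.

Answer: .OO.....O
O.O......
OOO.O....
.....O.O.
.....OOO.
....O.OO.
OO.......
....O....

Derivation:
Simulating step by step:
Generation 0 (given above): 20 live cells
Generation 1: 20 live cells
(generation 1 grid is the final answer)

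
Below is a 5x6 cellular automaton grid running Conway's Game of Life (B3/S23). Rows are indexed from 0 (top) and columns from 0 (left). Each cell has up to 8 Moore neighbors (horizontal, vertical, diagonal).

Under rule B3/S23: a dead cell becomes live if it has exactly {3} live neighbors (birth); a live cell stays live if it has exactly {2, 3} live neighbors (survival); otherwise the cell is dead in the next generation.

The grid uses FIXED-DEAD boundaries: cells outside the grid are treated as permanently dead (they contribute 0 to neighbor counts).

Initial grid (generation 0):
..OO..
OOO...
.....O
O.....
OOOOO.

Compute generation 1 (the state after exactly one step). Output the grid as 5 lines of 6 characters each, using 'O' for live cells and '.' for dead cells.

Simulating step by step:
Generation 0 (given above): 12 live cells
Generation 1: 14 live cells
(generation 1 grid is the final answer)

Answer: ..OO..
.OOO..
O.....
O.OOO.
OOOO..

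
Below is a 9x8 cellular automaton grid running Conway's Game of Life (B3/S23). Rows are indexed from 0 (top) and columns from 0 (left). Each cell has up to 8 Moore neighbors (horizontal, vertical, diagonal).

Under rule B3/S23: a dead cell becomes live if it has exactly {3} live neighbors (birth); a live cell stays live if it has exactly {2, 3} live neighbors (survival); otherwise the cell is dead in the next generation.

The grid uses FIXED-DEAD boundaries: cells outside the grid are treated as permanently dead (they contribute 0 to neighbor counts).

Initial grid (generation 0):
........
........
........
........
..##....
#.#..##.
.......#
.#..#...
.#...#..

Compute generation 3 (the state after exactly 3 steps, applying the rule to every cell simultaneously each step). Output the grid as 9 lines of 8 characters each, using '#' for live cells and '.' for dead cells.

Simulating step by step:
Generation 0 (given above): 11 live cells
Generation 1: 10 live cells
........
........
........
........
.###....
.###..#.
.#...##.
........
........
Generation 2: 11 live cells
........
........
........
..#.....
.#.#....
#..####.
.#...##.
........
........
Generation 3: 9 live cells
(generation 3 grid is the final answer)

Answer: ........
........
........
..#.....
.#.#.#..
##.#..#.
......#.
........
........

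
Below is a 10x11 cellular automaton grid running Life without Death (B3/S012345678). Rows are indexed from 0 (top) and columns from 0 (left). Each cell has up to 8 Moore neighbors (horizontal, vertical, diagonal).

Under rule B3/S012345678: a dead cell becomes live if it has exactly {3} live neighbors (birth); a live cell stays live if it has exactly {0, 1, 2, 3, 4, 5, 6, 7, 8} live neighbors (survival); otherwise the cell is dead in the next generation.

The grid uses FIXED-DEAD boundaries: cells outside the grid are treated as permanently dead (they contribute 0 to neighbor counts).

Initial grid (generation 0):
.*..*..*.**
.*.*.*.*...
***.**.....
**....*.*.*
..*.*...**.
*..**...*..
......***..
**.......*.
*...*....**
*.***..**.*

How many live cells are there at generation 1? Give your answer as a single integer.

Simulating step by step:
Generation 0 (given above): 44 live cells
Generation 1: 62 live cells
.**.*.*****
.*.*.*.**..
******.*...
**..*.***.*
*.*.**..**.
*..***..*..
**....****.
**.....*.**
*.*.*....**
*****..**.*
Population at generation 1: 62

Answer: 62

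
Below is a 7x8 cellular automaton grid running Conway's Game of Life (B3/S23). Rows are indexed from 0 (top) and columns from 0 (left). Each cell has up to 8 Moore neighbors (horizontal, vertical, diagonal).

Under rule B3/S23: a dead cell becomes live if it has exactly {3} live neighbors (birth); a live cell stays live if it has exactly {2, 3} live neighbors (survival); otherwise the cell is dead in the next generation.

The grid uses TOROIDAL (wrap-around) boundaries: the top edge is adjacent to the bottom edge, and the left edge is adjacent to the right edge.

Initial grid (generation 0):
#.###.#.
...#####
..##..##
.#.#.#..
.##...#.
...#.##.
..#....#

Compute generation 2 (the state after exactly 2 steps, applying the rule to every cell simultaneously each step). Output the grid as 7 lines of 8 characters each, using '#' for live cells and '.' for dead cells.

Simulating step by step:
Generation 0 (given above): 25 live cells
Generation 1: 24 live cells
###.....
##......
#......#
##.###.#
.#.#..#.
.#.#.###
.##....#
Generation 2: 18 live cells
(generation 2 grid is the final answer)

Answer: .......#
..#.....
..#.#.#.
.#.###..
.#.#....
.#.###.#
...#...#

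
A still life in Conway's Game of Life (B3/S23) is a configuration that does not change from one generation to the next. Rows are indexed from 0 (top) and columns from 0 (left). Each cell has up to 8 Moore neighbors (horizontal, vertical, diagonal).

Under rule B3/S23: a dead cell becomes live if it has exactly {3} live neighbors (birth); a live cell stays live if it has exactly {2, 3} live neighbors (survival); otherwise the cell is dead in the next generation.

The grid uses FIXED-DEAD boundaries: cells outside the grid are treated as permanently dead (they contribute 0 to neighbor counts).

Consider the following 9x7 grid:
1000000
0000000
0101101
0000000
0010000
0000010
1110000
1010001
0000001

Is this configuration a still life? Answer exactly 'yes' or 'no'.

Answer: no

Derivation:
Compute generation 1 and compare to generation 0 (given above):
Generation 1:
0000000
0000000
0000000
0011000
0000000
0010000
1010000
1010000
0000000
Cell (0,0) differs: gen0=1 vs gen1=0 -> NOT a still life.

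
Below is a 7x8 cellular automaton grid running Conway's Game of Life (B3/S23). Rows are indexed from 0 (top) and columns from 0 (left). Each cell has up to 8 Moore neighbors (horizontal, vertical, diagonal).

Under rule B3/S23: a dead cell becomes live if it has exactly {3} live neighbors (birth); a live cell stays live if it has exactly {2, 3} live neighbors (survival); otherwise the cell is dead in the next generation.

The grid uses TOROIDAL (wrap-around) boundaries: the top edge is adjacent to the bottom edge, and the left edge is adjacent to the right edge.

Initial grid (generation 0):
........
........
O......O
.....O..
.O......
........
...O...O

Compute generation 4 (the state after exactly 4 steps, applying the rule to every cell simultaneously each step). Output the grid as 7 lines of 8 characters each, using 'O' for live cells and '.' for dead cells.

Answer: ........
........
........
........
........
........
........

Derivation:
Simulating step by step:
Generation 0 (given above): 6 live cells
Generation 1: 1 live cells
........
........
........
O.......
........
........
........
Generation 2: 0 live cells
........
........
........
........
........
........
........
Generation 3: 0 live cells
........
........
........
........
........
........
........
Generation 4: 0 live cells
(generation 4 grid is the final answer)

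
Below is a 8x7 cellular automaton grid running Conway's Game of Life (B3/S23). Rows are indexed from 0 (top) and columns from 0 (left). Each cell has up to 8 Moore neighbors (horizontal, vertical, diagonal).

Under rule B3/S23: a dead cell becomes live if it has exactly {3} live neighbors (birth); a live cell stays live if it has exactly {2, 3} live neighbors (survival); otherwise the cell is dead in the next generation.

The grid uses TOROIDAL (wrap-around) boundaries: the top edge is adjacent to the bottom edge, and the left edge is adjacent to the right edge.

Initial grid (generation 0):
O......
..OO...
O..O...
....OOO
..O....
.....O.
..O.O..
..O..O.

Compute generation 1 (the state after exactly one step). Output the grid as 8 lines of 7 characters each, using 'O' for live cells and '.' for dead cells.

Answer: .OOO...
.OOO...
..OO.OO
...OOOO
....O.O
...O...
...OOO.
.O.O...

Derivation:
Simulating step by step:
Generation 0 (given above): 14 live cells
Generation 1: 22 live cells
(generation 1 grid is the final answer)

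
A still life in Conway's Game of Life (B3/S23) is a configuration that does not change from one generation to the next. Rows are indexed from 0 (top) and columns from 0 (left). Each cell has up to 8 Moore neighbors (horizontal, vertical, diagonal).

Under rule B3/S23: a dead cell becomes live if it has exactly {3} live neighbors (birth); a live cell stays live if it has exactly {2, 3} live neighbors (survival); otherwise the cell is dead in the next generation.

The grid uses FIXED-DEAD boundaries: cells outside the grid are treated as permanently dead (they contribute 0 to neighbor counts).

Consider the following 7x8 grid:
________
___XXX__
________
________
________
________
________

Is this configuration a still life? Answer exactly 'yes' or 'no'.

Answer: no

Derivation:
Compute generation 1 and compare to generation 0 (given above):
Generation 1:
____X___
____X___
____X___
________
________
________
________
Cell (0,4) differs: gen0=0 vs gen1=1 -> NOT a still life.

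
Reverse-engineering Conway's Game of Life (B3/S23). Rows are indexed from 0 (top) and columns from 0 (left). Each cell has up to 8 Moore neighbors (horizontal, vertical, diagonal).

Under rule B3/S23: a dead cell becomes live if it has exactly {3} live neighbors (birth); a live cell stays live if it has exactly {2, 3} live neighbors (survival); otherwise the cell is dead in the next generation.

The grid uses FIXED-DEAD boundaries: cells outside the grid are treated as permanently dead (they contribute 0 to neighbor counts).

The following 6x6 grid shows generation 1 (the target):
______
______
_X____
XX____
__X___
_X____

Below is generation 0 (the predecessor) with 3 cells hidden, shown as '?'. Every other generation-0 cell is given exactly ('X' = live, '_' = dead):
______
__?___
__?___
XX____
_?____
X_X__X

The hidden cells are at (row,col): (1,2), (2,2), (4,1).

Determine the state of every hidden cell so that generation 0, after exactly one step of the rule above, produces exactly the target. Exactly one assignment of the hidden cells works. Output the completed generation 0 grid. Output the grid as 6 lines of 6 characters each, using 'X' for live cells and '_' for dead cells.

Answer: ______
__X___
______
XX____
_X____
X_X__X

Derivation:
Hidden generation-0 cells (in order): (1,2), (2,2), (4,1).
A hidden cell only influences target cells in its own 3x3 neighborhood. Try each of the 2^3 = 8 assignments, step the completed generation 0 forward once under B3/S23, and compare with the target:
  (1,2)=_ (2,2)=_ (4,1)=_ -> step gives (2,1)='_' but target has 'X' -> reject
  (1,2)=_ (2,2)=_ (4,1)=X -> step gives (2,1)='_' but target has 'X' -> reject
  (1,2)=_ (2,2)=X (4,1)=_ -> step gives (3,0)='_' but target has 'X' -> reject
  (1,2)=_ (2,2)=X (4,1)=X -> step gives (3,2)='X' but target has '_' -> reject
  (1,2)=X (2,2)=_ (4,1)=_ -> step gives (3,0)='_' but target has 'X' -> reject
  (1,2)=X (2,2)=_ (4,1)=X -> step reproduces the target at every cell -> ACCEPT
  (1,2)=X (2,2)=X (4,1)=_ -> step gives (2,1)='_' but target has 'X' -> reject
  (1,2)=X (2,2)=X (4,1)=X -> step gives (2,1)='_' but target has 'X' -> reject
Unique solution: (1,2)=live, (2,2)=dead, (4,1)=live.
Check: live-neighbor counts of every cell in the completed generation 0:
011100
010100
232100
222000
443111
131110
Applying B3/S23 to generation 0 with these counts gives:
______
______
_X____
XX____
__X___
_X____
which matches the target exactly.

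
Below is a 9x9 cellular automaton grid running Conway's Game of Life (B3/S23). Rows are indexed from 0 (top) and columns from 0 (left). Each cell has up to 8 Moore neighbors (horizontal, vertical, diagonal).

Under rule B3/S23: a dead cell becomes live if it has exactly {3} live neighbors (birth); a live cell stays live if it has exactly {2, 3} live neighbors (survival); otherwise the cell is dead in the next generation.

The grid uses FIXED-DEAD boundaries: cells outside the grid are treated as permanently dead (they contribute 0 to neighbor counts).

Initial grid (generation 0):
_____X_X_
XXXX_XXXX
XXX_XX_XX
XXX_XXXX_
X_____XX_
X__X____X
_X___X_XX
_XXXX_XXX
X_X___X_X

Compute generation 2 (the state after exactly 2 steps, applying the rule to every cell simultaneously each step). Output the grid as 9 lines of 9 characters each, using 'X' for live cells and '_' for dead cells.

Answer: _XXXX____
_XXXX____
___X_____
_XX_X____
X_X_X____
___XX____
__X_X____
X_XXX_X__
___XXX___

Derivation:
Simulating step by step:
Generation 0 (given above): 45 live cells
Generation 1: 28 live cells
_XX_XX_XX
X__X_____
_________
__X_X____
X_XXX___X
XX______X
XX___X___
X__XX____
__X__XX_X
Generation 2: 27 live cells
(generation 2 grid is the final answer)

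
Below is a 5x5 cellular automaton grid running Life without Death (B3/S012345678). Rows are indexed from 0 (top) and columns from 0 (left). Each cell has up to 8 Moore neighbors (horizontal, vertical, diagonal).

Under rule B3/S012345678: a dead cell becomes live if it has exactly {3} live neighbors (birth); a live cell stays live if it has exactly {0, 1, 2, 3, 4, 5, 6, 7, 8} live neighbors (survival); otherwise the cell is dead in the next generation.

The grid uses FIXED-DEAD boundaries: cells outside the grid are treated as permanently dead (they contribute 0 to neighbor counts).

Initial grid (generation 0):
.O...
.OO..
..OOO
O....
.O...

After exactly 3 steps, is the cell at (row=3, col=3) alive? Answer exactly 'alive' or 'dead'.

Simulating step by step:
Generation 0 (given above): 8 live cells
Generation 1: 12 live cells
.OO..
.OO..
..OOO
OOOO.
.O...
Generation 2: 15 live cells
.OO..
.OO..
O.OOO
OOOOO
OO...
Generation 3: 17 live cells
.OO..
OOO..
O.OOO
OOOOO
OO.O.

Cell (3,3) at generation 3: 1 -> alive

Answer: alive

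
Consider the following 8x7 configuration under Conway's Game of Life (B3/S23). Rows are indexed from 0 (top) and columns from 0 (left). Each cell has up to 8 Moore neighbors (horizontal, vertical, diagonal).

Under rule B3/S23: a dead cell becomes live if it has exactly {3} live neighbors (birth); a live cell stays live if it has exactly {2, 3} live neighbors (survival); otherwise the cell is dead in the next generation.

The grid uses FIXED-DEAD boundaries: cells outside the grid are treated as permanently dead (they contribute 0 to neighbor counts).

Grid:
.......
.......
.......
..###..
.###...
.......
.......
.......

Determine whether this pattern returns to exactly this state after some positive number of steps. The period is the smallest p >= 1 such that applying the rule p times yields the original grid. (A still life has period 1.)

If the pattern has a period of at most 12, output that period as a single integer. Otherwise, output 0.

Simulating and comparing each generation to the original:
Gen 0 (original, given above): 6 live cells
Gen 1: 6 live cells, differs from original
Gen 2: 6 live cells, MATCHES original -> period = 2

Answer: 2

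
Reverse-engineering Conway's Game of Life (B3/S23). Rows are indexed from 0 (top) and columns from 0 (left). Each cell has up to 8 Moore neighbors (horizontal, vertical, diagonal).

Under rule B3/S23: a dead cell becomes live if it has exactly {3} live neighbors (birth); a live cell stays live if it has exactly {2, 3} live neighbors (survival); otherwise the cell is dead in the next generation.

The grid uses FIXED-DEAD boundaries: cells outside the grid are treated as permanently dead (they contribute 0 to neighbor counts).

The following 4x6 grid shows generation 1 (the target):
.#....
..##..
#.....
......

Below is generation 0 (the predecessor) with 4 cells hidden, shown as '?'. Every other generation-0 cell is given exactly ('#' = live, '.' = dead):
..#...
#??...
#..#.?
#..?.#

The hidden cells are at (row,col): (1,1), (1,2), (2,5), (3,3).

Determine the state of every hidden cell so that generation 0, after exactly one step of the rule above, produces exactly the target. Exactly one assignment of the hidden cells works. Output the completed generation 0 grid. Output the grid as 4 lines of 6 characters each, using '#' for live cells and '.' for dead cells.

Answer: ..#...
#.#...
#..#..
#....#

Derivation:
Hidden generation-0 cells (in order): (1,1), (1,2), (2,5), (3,3).
A hidden cell only influences target cells in its own 3x3 neighborhood. Try each of the 2^4 = 16 assignments, step the completed generation 0 forward once under B3/S23, and compare with the target:
  (1,1)=. (1,2)=. (2,5)=. (3,3)=. -> step gives (0,1)='.' but target has '#' -> reject
  (1,1)=. (1,2)=. (2,5)=. (3,3)=# -> step gives (0,1)='.' but target has '#' -> reject
  (1,1)=. (1,2)=. (2,5)=# (3,3)=. -> step gives (0,1)='.' but target has '#' -> reject
  (1,1)=. (1,2)=. (2,5)=# (3,3)=# -> step gives (0,1)='.' but target has '#' -> reject
  (1,1)=. (1,2)=# (2,5)=. (3,3)=. -> step reproduces the target at every cell -> ACCEPT
  (1,1)=. (1,2)=# (2,5)=. (3,3)=# -> step gives (2,2)='#' but target has '.' -> reject
  (1,1)=. (1,2)=# (2,5)=# (3,3)=. -> step gives (2,4)='#' but target has '.' -> reject
  (1,1)=. (1,2)=# (2,5)=# (3,3)=# -> step gives (2,2)='#' but target has '.' -> reject
  (1,1)=# (1,2)=. (2,5)=. (3,3)=. -> step gives (1,0)='#' but target has '.' -> reject
  (1,1)=# (1,2)=. (2,5)=. (3,3)=# -> step gives (1,0)='#' but target has '.' -> reject
  (1,1)=# (1,2)=. (2,5)=# (3,3)=. -> step gives (1,0)='#' but target has '.' -> reject
  (1,1)=# (1,2)=. (2,5)=# (3,3)=# -> step gives (1,0)='#' but target has '.' -> reject
  (1,1)=# (1,2)=# (2,5)=. (3,3)=. -> step gives (0,1)='.' but target has '#' -> reject
  (1,1)=# (1,2)=# (2,5)=. (3,3)=# -> step gives (0,1)='.' but target has '#' -> reject
  (1,1)=# (1,2)=# (2,5)=# (3,3)=. -> step gives (0,1)='.' but target has '#' -> reject
  (1,1)=# (1,2)=# (2,5)=# (3,3)=# -> step gives (0,1)='.' but target has '#' -> reject
Unique solution: (1,1)=dead, (1,2)=live, (2,5)=dead, (3,3)=dead.
Check: live-neighbor counts of every cell in the completed generation 0:
131200
142310
242121
121120
Applying B3/S23 to generation 0 with these counts gives:
.#....
..##..
#.....
......
which matches the target exactly.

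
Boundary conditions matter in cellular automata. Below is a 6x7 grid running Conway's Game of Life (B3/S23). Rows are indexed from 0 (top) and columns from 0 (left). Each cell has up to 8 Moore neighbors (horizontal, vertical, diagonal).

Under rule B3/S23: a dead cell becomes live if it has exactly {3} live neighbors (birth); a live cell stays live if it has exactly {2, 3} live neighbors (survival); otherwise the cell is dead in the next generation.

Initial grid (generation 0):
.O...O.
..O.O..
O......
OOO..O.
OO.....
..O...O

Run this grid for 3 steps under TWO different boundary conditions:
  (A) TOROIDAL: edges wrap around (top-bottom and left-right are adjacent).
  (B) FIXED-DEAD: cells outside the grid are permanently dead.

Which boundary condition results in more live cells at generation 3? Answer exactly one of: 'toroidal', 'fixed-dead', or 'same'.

Under TOROIDAL boundary, generation 3:
OO.OO..
....O.O
O...O..
.O.O...
.......
OO.O...
Population = 13

Under FIXED-DEAD boundary, generation 3:
.......
.OOO...
.......
.O.O...
..O....
.......
Population = 6

Comparison: toroidal=13, fixed-dead=6 -> toroidal

Answer: toroidal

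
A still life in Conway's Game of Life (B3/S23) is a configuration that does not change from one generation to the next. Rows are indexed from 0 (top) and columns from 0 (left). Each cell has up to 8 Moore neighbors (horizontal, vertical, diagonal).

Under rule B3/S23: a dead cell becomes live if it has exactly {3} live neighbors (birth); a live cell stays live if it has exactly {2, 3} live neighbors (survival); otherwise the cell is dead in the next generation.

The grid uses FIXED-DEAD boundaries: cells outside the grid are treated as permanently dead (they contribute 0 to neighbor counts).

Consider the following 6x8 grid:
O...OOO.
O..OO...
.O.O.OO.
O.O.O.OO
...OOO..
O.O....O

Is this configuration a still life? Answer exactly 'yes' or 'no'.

Answer: no

Derivation:
Compute generation 1 and compare to generation 0 (given above):
Generation 1:
...OOO..
OOOO....
OO....OO
.OO....O
..O.OO.O
...OO...
Cell (0,0) differs: gen0=1 vs gen1=0 -> NOT a still life.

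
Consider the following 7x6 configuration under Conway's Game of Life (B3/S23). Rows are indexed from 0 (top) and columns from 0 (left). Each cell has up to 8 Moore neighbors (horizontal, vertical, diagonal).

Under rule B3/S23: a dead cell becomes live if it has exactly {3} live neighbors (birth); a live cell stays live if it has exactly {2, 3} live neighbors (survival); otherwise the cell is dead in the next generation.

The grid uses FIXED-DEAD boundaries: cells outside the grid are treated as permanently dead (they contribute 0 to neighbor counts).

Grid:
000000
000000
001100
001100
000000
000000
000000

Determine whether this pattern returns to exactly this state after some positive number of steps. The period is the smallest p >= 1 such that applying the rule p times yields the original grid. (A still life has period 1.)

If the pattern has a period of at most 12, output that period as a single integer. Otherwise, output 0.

Answer: 1

Derivation:
Simulating and comparing each generation to the original:
Gen 0 (original, given above): 4 live cells
Gen 1: 4 live cells, MATCHES original -> period = 1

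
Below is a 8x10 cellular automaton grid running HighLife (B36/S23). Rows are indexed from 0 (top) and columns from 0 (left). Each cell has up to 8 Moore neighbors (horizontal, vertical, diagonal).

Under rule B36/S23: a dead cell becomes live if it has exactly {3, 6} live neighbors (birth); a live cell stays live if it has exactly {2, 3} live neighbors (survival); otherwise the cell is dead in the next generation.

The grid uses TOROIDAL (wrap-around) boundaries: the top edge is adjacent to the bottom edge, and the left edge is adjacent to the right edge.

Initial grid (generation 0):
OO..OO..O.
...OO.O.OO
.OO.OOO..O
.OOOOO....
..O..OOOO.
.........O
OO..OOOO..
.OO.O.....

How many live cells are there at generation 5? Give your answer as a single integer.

Answer: 22

Derivation:
Simulating step by step:
Generation 0 (given above): 36 live cells
Generation 1: 36 live cells
OO.....OO.
......O.O.
.O....OOOO
O.....O.O.
.OO..OOOO.
OO..O.O..O
OOOOOOO...
..O..O.O.O
Generation 2: 20 live cells
OO........
.O....O...
O....OO...
O.O.......
..O.....O.
..O.....OO
.......OO.
.O...O.O.O
Generation 3: 21 live cells
.OO...O...
.O...OO...
O....OO...
.........O
..OO....O.
.........O
O.....OO..
.O....OO.O
Generation 4: 23 live cells
.OO.......
OOO....O..
O....OO...
.........O
........OO
.......OOO
O.....OO.O
.OO..O..O.
Generation 5: 22 live cells
...O......
O.O...O...
O.....O..O
O.......OO
O......O..
......O...
OO....O.O.
..O...OOOO
Population at generation 5: 22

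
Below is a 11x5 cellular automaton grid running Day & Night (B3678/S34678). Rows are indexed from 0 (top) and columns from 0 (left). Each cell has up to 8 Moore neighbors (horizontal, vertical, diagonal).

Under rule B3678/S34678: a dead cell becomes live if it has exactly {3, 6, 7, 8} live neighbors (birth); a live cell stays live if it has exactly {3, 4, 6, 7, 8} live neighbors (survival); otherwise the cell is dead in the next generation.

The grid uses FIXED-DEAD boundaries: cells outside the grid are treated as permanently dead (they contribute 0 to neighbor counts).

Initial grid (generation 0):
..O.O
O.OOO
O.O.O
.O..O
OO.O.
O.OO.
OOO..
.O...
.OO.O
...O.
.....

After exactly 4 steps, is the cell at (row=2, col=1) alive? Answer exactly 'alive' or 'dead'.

Answer: alive

Derivation:
Simulating step by step:
Generation 0 (given above): 25 live cells
Generation 1: 22 live cells
.O...
..OOO
..OOO
.O...
OO.OO
OO.O.
O.OO.
...O.
..OO.
..O..
.....
Generation 2: 24 live cells
..OO.
.OO.O
.OO.O
OO...
OO...
O.OO.
..OOO
.O.OO
..OO.
...O.
.....
Generation 3: 19 live cells
.OOO.
.O.O.
..O..
O....
O....
..OOO
...OO
..OOO
..OO.
..O..
.....
Generation 4: 18 live cells
..O..
.OOO.
.O...
.O...
.O.O.
...OO
...O.
..OOO
.OO.O
...O.
.....

Cell (2,1) at generation 4: 1 -> alive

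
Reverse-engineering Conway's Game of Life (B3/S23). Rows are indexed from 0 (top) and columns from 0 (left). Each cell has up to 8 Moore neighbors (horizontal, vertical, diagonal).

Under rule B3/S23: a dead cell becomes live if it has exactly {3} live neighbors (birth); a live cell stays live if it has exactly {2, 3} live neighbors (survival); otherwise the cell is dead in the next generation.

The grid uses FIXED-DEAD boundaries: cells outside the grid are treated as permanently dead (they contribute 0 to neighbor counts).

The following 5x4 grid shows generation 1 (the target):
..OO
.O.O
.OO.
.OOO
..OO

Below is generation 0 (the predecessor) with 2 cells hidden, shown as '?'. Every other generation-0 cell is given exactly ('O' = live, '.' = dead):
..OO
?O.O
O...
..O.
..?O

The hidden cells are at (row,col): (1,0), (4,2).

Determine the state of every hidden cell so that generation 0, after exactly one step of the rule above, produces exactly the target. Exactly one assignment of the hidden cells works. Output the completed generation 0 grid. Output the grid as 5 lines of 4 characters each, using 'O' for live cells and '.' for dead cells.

Hidden generation-0 cells (in order): (1,0), (4,2).
A hidden cell only influences target cells in its own 3x3 neighborhood. Try each of the 2^2 = 4 assignments, step the completed generation 0 forward once under B3/S23, and compare with the target:
  (1,0)=. (4,2)=. -> step gives (3,1)='.' but target has 'O' -> reject
  (1,0)=. (4,2)=O -> step reproduces the target at every cell -> ACCEPT
  (1,0)=O (4,2)=. -> step gives (0,1)='O' but target has '.' -> reject
  (1,0)=O (4,2)=O -> step gives (0,1)='O' but target has '.' -> reject
Unique solution: (1,0)=dead, (4,2)=live.
Check: live-neighbor counts of every cell in the completed generation 0:
1232
2242
1332
1323
0222
Applying B3/S23 to generation 0 with these counts gives:
..OO
.O.O
.OO.
.OOO
..OO
which matches the target exactly.

Answer: ..OO
.O.O
O...
..O.
..OO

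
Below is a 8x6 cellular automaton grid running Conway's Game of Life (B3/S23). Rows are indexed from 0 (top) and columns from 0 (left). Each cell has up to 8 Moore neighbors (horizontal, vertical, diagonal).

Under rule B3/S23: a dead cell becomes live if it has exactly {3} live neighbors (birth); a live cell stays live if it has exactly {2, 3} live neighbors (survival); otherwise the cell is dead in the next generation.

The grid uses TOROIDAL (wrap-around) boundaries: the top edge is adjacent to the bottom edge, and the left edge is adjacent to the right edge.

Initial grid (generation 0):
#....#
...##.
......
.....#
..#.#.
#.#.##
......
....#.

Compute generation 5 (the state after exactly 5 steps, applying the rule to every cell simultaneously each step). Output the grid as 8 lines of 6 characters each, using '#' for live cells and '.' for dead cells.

Simulating step by step:
Generation 0 (given above): 12 live cells
Generation 1: 14 live cells
...#.#
....##
....#.
......
##..#.
.#..##
...##.
.....#
Generation 2: 16 live cells
#....#
...#.#
....##
.....#
##..#.
.##...
#..#..
...#.#
Generation 3: 16 live cells
#....#
......
#....#
......
###..#
..##.#
##.##.
.....#
Generation 4: 12 live cells
#....#
......
......
......
######
......
##.#..
.#....
Generation 5: 19 live cells
(generation 5 grid is the final answer)

Answer: #.....
......
......
######
######
......
###...
.##..#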